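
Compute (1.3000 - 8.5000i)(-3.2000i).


Real = 1.3*0 - (-8.5)*(-3.2) = 0 - 27.2 = -27.2
Imag = 1.3*(-3.2) + 0*(-8.5) = -4.16 + 0 = -4.16

-27.2000 - 4.1600i


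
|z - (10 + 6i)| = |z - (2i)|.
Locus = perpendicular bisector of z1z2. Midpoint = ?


Equal distances means the locus is the perpendicular bisector of z1 and z2.
Midpoint = ((10+0)/2, (6+2)/2) = (5.0000, 4.0000)

Perpendicular bisector through (5.0000, 4.0000)


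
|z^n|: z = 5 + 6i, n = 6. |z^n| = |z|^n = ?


|z| = sqrt(25+36) = sqrt(61) = 7.8102
|z^6| = |z|^6 = (sqrt(61))^6 = 61^3 = 226981

|z^6| = 226981


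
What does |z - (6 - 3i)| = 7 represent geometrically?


|z - z0| = r is a circle with center z0 and radius r.
Center = (6, -3), radius = 7

Circle with center (6, -3) and radius 7


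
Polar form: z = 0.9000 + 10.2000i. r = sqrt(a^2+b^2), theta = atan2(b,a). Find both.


r = sqrt(0.81+104.04) = sqrt(104.85) = 10.2396
theta = atan2(10.2, 0.9) = 84.9575 degrees

r = 10.2396, theta = 84.9575 degrees


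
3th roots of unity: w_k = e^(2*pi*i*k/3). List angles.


The 3th roots of unity are cis(360k/3°) for k=0..2
Angle step = 360/3 = 120°
Primitive root: cis(120°)
Primitive root = -0.5000 + 0.8660i

3 roots at angles: 0°, 120°, 240°


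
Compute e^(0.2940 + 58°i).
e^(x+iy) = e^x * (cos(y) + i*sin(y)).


e^0.2940 = 1.3418
cos(58°) = 0.5299
sin(58°) = 0.84805
Real = 1.3418*0.5299 = 0.7110
Imag = 1.3418*0.84805 = 1.1379

0.7110 + 1.1379i


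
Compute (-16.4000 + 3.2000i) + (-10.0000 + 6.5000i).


Real: -16.4 - 10 = -26.4
Imag: 3.2 + 6.5 = 9.7

-26.4000 + 9.7000i


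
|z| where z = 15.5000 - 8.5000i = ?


|z| = sqrt(15.5^2 + (-8.5)^2) = sqrt(240.25 + 72.25) = sqrt(312.5) = 17.6777

|z| = 17.6777


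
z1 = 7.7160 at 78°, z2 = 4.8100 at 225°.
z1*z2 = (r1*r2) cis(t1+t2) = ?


r = 7.7160 * 4.8100 = 37.1140
theta = 78° + 225° = 303° = 303° (mod 360)

37.1140 cis(303°)


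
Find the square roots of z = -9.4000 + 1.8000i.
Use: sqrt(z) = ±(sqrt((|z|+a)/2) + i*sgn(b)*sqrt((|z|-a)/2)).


|z| = sqrt(88.36+3.24) = 9.5708
sqrt((|z|+a)/2) = sqrt((9.5708+(-9.4))/2) = sqrt(0.0854) = 0.2922
sqrt((|z|-a)/2) = sqrt((9.5708-(-9.4))/2) = sqrt(9.4854) = 3.0798

±(0.2922 + 3.0798i) i.e. 0.2922 + 3.0798i and -0.2922 - 3.0798i


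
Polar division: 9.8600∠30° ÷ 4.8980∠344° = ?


r = 9.8600 / 4.8980 = 2.0131
theta = 30° - 344° = -314° = 46° (mod 360)

2.0131 cis(46°)


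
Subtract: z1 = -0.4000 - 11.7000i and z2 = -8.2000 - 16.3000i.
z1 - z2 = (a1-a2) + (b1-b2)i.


Real: -0.4 + 8.2 = 7.8
Imag: -11.7 + 16.3 = 4.6

7.8000 + 4.6000i


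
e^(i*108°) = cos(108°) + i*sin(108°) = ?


cos(108°) = -0.3090
sin(108°) = 0.9511

e^(i*108°) = -0.3090 + 0.9511i


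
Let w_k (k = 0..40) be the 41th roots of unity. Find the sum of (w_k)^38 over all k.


The roots are w_k = w^k with w = e^(2*pi*i/41), and (w^k)^38 = (w^38)^k.
So S = 1 + u + u^2 + ... + u^(40) with u = w^38.
38 = 0*41 + 38, so 38 is not a multiple of 41: u = w^38 ≠ 1 (w is a primitive 41th root), while u^41 = (w^41)^38 = 1.
Geometric series: S = (1 - u^41)/(1 - u) = (1 - 1)/(1 - u) = 0

S = 0


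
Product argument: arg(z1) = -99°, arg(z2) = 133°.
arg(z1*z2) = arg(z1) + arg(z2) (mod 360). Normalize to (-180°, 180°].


arg(z1*z2) = -99° + 133° = 34°
Normalized to (-180°, 180°]: 34°

34°


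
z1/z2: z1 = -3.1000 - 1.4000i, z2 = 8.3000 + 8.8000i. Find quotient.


Conjugate of z2 = 8.3000 - 8.8000i
Numerator: (-3.1000 - 1.4000i)(8.3000 - 8.8000i) = -38.0500 + 15.6600i
Denominator: 8.3^2 + 8.8^2 = 146.33
Result = (-38.0500 + 15.6600i)/146.33

-0.2600 + 0.1070i


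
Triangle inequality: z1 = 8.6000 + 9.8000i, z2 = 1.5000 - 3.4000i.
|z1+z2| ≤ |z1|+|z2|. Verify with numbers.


|z1| = sqrt(8.6^2 + 9.8^2) = sqrt(170) = 13.0384
|z2| = sqrt(1.5^2 + (-3.4)^2) = sqrt(13.81) = 3.7162
z1+z2 = 10.1000 + 6.4000i
|z1+z2| = sqrt(142.97) = 11.9570
|z1|+|z2| = 13.0384 + 3.7162 = 16.7546

|z1+z2| = 11.9570 ≤ |z1|+|z2| = 16.7546 (verified)


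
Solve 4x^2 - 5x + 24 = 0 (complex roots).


disc = (-5)^2 - 4*4*24 = 25 - 384 = -359
sqrt(|disc|) = sqrt(359) = 18.9473
Real part = 5/(2*4) = 0.6250
Imag part = 18.9473/(2*4) = 2.3684

0.6250 ± 2.3684i


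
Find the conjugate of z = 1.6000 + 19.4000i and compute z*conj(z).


z_bar = 1.6000 - 19.4000i
z*z_bar = 1.6^2 + 19.4^2 = 2.56 + 376.36 = 378.92

z_bar = 1.6000 - 19.4000i, z*z_bar = 378.92


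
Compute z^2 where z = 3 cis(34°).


r^2 = 3^2 = 9
n*theta = 2*34° = 68° = 68° (mod 360)
a = 9*cos(68°) = 3.3715
b = 9*sin(68°) = 8.3447

9 cis(68°) = 3.3715 + 8.3447i


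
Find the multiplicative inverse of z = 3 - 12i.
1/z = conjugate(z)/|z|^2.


|z|^2 = 9+144 = 153
1/z = (3 + 12i)/153

1/z = 0.0196 + 0.0784i


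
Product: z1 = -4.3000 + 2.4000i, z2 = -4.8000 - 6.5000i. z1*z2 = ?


Real = -4.3*(-4.8) - 2.4*(-6.5) = 20.64 - (-15.6) = 36.24
Imag = -4.3*(-6.5) - (4.8)*2.4 = 27.95 - (11.52) = 16.43

36.2400 + 16.4300i


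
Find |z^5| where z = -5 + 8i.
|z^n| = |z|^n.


|z| = sqrt(25+64) = sqrt(89) = 9.4340
|z^5| = |z|^5 = (sqrt(89))^5 = 89^2 * sqrt(89) = 7921*sqrt(89)

|z^5| = 7921*sqrt(89) ≈ 74726.5645


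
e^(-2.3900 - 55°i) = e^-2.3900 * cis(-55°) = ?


e^-2.3900 = 0.09163
cos(-55°) = 0.5736
sin(-55°) = -0.8192
Real = 0.09163*0.5736 = 0.0526
Imag = 0.09163*(-0.8192) = -0.0751

0.0526 - 0.0751i


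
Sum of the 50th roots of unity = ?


The sum of all 50th roots of unity is 0.
Geometric series: (1 - w^50)/(1 - w) = (1-1)/(1-w) = 0 since w^50 = 1, w ≠ 1.
Alternatively: coefficient of z^49 in z^50 - 1 is 0.

0


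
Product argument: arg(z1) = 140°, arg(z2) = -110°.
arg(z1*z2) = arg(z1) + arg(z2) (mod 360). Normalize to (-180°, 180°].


arg(z1*z2) = 140° - 110° = 30°
Normalized to (-180°, 180°]: 30°

30°


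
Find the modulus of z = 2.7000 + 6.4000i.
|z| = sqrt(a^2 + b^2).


|z| = sqrt(2.7^2 + 6.4^2) = sqrt(7.29 + 40.96) = sqrt(48.25) = 6.9462

|z| = 6.9462


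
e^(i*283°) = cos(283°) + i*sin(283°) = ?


cos(283°) = 0.2250
sin(283°) = -0.9744

e^(i*283°) = 0.2250 - 0.9744i


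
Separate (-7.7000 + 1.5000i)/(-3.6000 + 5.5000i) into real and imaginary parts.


Multiply by conjugate: (-7.7000 + 1.5000i)(-3.6000 - 5.5000i) / ((-3.6)^2 + 5.5^2)
Numerator real = -7.7*(-3.6) + 1.5*5.5 = 35.97
Numerator imag = 1.5*(-3.6) - (-7.7)*5.5 = 36.95
Denominator = 43.21
Re(z) = 35.97/43.21 = 0.8324
Im(z) = 36.95/43.21 = 0.8551

Re(z) = 0.8324, Im(z) = 0.8551


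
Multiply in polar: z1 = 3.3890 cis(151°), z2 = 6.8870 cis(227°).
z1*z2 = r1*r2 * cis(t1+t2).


r = 3.3890 * 6.8870 = 23.3400
theta = 151° + 227° = 378° = 18° (mod 360)

23.3400 cis(18°)


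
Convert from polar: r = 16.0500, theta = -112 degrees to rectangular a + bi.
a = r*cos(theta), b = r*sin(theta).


a = 16.0500*cos(-112°) = 16.0500*(-0.374607) = -6.0124
b = 16.0500*sin(-112°) = 16.0500*(-0.927184) = -14.8813

-6.0124 - 14.8813i


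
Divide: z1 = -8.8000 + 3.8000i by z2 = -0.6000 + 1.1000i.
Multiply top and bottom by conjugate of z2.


Conjugate of z2 = -0.6000 - 1.1000i
Numerator: (-8.8000 + 3.8000i)(-0.6000 - 1.1000i) = 9.4600 + 7.4000i
Denominator: (-0.6)^2 + 1.1^2 = 1.57
Result = (9.4600 + 7.4000i)/1.57

6.0255 + 4.7134i


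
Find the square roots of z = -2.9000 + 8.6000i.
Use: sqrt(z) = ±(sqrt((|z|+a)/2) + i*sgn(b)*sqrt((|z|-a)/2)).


|z| = sqrt(8.41+73.96) = 9.0758
sqrt((|z|+a)/2) = sqrt((9.0758+(-2.9))/2) = sqrt(3.0879) = 1.7572
sqrt((|z|-a)/2) = sqrt((9.0758-(-2.9))/2) = sqrt(5.9879) = 2.4470

±(1.7572 + 2.4470i) i.e. 1.7572 + 2.4470i and -1.7572 - 2.4470i


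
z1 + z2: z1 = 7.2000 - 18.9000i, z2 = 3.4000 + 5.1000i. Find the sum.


Real: 7.2 + 3.4 = 10.6
Imag: -18.9 + 5.1 = -13.8

10.6000 - 13.8000i


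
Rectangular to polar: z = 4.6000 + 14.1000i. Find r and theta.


r = sqrt(21.16+198.81) = sqrt(219.97) = 14.8314
theta = atan2(14.1, 4.6) = 71.9315 degrees

r = 14.8314, theta = 71.9315 degrees


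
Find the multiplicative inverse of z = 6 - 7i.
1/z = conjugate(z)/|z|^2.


|z|^2 = 36+49 = 85
1/z = (6 + 7i)/85

1/z = 0.0706 + 0.0824i


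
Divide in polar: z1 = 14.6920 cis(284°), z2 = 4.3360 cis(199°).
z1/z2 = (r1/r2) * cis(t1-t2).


r = 14.6920 / 4.3360 = 3.3884
theta = 284° - 199° = 85° = 85° (mod 360)

3.3884 cis(85°)


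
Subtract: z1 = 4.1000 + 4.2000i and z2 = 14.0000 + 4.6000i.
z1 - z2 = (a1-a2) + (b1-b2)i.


Real: 4.1 - 14 = -9.9
Imag: 4.2 - 4.6 = -0.4

-9.9000 - 0.4000i


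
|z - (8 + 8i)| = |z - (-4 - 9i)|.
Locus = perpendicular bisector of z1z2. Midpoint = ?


Equal distances means the locus is the perpendicular bisector of z1 and z2.
Midpoint = ((8+(-4))/2, (8+(-9))/2) = (2.0000, -0.5000)

Perpendicular bisector through (2.0000, -0.5000)


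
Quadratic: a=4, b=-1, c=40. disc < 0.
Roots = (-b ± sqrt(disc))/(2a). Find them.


disc = (-1)^2 - 4*4*40 = 1 - 640 = -639
sqrt(|disc|) = sqrt(639) = 25.2784
Real part = 1/(2*4) = 0.1250
Imag part = 25.2784/(2*4) = 3.1598

0.1250 ± 3.1598i


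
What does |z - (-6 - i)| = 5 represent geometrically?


|z - z0| = r is a circle with center z0 and radius r.
Center = (-6, -1), radius = 5

Circle with center (-6, -1) and radius 5


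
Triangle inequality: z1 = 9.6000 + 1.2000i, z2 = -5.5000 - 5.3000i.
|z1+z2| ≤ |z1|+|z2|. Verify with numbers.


|z1| = sqrt(9.6^2 + 1.2^2) = sqrt(93.6) = 9.6747
|z2| = sqrt((-5.5)^2 + (-5.3)^2) = sqrt(58.34) = 7.6381
z1+z2 = 4.1000 - 4.1000i
|z1+z2| = sqrt(33.62) = 5.7983
|z1|+|z2| = 9.6747 + 7.6381 = 17.3128

|z1+z2| = 5.7983 ≤ |z1|+|z2| = 17.3128 (verified)


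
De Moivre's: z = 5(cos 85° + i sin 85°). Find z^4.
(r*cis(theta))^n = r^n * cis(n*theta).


r^4 = 5^4 = 625
n*theta = 4*85° = 340° = 340° (mod 360)
a = 625*cos(340°) = 587.3079
b = 625*sin(340°) = -213.7626

625 cis(340°) = 587.3079 - 213.7626i


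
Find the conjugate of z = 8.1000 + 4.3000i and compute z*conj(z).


z_bar = 8.1000 - 4.3000i
z*z_bar = 8.1^2 + 4.3^2 = 65.61 + 18.49 = 84.1

z_bar = 8.1000 - 4.3000i, z*z_bar = 84.1


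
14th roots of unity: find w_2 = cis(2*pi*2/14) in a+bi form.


Angle = 360*2/14 = 51.4286°
a = cos(51.4286°) = 0.6235
b = sin(51.4286°) = 0.7818

0.6235 + 0.7818i


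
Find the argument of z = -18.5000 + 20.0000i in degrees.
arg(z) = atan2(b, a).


Re = -18.5, Im = 20
arg = atan2(20, -18.5) = 132.7688 degrees

arg(z) = 132.7688 degrees


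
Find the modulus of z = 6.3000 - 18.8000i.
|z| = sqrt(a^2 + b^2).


|z| = sqrt(6.3^2 + (-18.8)^2) = sqrt(39.69 + 353.44) = sqrt(393.13) = 19.8275

|z| = 19.8275


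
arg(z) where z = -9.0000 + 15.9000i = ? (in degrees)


Re = -9, Im = 15.9
arg = atan2(15.9, -9) = 119.5115 degrees

arg(z) = 119.5115 degrees


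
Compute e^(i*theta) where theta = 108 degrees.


cos(108°) = -0.3090
sin(108°) = 0.9511

e^(i*108°) = -0.3090 + 0.9511i


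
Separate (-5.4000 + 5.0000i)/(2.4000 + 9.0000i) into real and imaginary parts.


Multiply by conjugate: (-5.4000 + 5.0000i)(2.4000 - 9.0000i) / (2.4^2 + 9^2)
Numerator real = -5.4*2.4 + 5*9 = 32.04
Numerator imag = 5*2.4 - (-5.4)*9 = 60.6
Denominator = 86.76
Re(z) = 32.04/86.76 = 0.3693
Im(z) = 60.6/86.76 = 0.6985

Re(z) = 0.3693, Im(z) = 0.6985


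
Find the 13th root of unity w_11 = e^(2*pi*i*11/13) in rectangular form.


Angle = 360*11/13 = 304.6154°
a = cos(304.6154°) = 0.5681
b = sin(304.6154°) = -0.8230

0.5681 - 0.8230i


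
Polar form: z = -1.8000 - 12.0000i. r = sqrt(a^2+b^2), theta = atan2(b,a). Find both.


r = sqrt(3.24+144) = sqrt(147.24) = 12.1342
theta = atan2(-12, -1.8) = -98.5308 degrees

r = 12.1342, theta = -98.5308 degrees


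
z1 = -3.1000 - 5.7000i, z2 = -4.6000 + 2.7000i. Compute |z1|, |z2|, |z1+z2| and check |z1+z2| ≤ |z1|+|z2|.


|z1| = sqrt((-3.1)^2 + (-5.7)^2) = sqrt(42.1) = 6.4885
|z2| = sqrt((-4.6)^2 + 2.7^2) = sqrt(28.45) = 5.3339
z1+z2 = -7.7000 - 3.0000i
|z1+z2| = sqrt(68.29) = 8.2638
|z1|+|z2| = 6.4885 + 5.3339 = 11.8224

|z1+z2| = 8.2638 ≤ |z1|+|z2| = 11.8224 (verified)


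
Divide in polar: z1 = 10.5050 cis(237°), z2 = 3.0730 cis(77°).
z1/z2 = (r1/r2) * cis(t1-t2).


r = 10.5050 / 3.0730 = 3.4185
theta = 237° - 77° = 160° = 160° (mod 360)

3.4185 cis(160°)


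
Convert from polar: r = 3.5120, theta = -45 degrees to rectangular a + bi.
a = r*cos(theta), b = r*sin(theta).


a = 3.5120*cos(-45°) = 3.5120*0.70711 = 2.4834
b = 3.5120*sin(-45°) = 3.5120*(-0.70711) = -2.4834

2.4834 - 2.4834i


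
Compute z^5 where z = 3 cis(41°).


r^5 = 3^5 = 243
n*theta = 5*41° = 205° = 205° (mod 360)
a = 243*cos(205°) = -220.2328
b = 243*sin(205°) = -102.6962

243 cis(205°) = -220.2328 - 102.6962i


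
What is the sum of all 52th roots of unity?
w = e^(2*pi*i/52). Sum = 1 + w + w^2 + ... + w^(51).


The sum of all 52th roots of unity is 0.
Geometric series: (1 - w^52)/(1 - w) = (1-1)/(1-w) = 0 since w^52 = 1, w ≠ 1.
Alternatively: coefficient of z^51 in z^52 - 1 is 0.

0


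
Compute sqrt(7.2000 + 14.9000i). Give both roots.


|z| = sqrt(51.84+222.01) = 16.5484
sqrt((|z|+a)/2) = sqrt((16.5484+7.2)/2) = sqrt(11.8742) = 3.4459
sqrt((|z|-a)/2) = sqrt((16.5484-7.2)/2) = sqrt(4.6742) = 2.1620

±(3.4459 + 2.1620i) i.e. 3.4459 + 2.1620i and -3.4459 - 2.1620i


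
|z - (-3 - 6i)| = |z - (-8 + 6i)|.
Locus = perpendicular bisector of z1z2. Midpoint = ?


Equal distances means the locus is the perpendicular bisector of z1 and z2.
Midpoint = ((-3+(-8))/2, (-6+6)/2) = (-5.5000, 0)

Perpendicular bisector through (-5.5000, 0)


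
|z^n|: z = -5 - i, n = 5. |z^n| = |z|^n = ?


|z| = sqrt(25+1) = sqrt(26) = 5.0990
|z^5| = |z|^5 = (sqrt(26))^5 = 26^2 * sqrt(26) = 676*sqrt(26)

|z^5| = 676*sqrt(26) ≈ 3446.9372


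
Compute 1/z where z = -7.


|z|^2 = 49+0 = 49
1/z = (-7 - 0i)/49

1/z = -0.1429 + 0i


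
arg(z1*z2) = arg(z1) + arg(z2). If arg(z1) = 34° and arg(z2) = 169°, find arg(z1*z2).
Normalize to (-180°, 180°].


arg(z1*z2) = 34° + 169° = 203°
Normalized to (-180°, 180°]: -157°

-157°


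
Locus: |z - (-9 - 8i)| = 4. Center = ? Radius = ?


|z - z0| = r is a circle with center z0 and radius r.
Center = (-9, -8), radius = 4

Circle with center (-9, -8) and radius 4


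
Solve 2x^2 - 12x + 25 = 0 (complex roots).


disc = (-12)^2 - 4*2*25 = 144 - 200 = -56
sqrt(|disc|) = sqrt(56) = 7.4833
Real part = 12/(2*2) = 3.0000
Imag part = 7.4833/(2*2) = 1.8708

3.0000 ± 1.8708i


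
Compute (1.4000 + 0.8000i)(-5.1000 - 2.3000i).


Real = 1.4*(-5.1) - 0.8*(-2.3) = -7.14 - (-1.84) = -5.3
Imag = 1.4*(-2.3) - (5.1)*0.8 = -3.22 - (4.08) = -7.3

-5.3000 - 7.3000i


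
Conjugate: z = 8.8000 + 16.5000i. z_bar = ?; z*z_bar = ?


z_bar = 8.8000 - 16.5000i
z*z_bar = 8.8^2 + 16.5^2 = 77.44 + 272.25 = 349.69

z_bar = 8.8000 - 16.5000i, z*z_bar = 349.69


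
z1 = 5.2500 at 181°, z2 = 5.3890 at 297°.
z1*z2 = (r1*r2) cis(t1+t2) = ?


r = 5.2500 * 5.3890 = 28.2923
theta = 181° + 297° = 478° = 118° (mod 360)

28.2923 cis(118°)


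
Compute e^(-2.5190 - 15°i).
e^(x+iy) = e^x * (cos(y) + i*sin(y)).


e^-2.5190 = 0.0805
cos(-15°) = 0.9659
sin(-15°) = -0.2588
Real = 0.0805*0.9659 = 0.0778
Imag = 0.0805*(-0.2588) = -0.0208

0.0778 - 0.0208i


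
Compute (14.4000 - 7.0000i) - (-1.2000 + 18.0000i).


Real: 14.4 + 1.2 = 15.6
Imag: -7 - 18 = -25

15.6000 - 25.0000i


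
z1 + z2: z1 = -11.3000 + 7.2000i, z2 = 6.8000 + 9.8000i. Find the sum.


Real: -11.3 + 6.8 = -4.5
Imag: 7.2 + 9.8 = 17

-4.5000 + 17.0000i


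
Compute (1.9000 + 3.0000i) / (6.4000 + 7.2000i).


Conjugate of z2 = 6.4000 - 7.2000i
Numerator: (1.9000 + 3.0000i)(6.4000 - 7.2000i) = 33.7600 + 5.5200i
Denominator: 6.4^2 + 7.2^2 = 92.8
Result = (33.7600 + 5.5200i)/92.8

0.3638 + 0.0595i


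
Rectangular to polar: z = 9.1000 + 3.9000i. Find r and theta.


r = sqrt(82.81+15.21) = sqrt(98.02) = 9.9005
theta = atan2(3.9, 9.1) = 23.1986 degrees

r = 9.9005, theta = 23.1986 degrees


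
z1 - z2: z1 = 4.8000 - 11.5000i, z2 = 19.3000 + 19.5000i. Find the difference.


Real: 4.8 - 19.3 = -14.5
Imag: -11.5 - 19.5 = -31

-14.5000 - 31.0000i


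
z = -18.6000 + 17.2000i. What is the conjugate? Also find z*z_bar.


z_bar = -18.6000 - 17.2000i
z*z_bar = (-18.6)^2 + 17.2^2 = 345.96 + 295.84 = 641.8

z_bar = -18.6000 - 17.2000i, z*z_bar = 641.8


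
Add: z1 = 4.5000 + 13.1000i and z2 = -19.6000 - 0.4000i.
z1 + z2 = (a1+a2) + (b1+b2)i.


Real: 4.5 - 19.6 = -15.1
Imag: 13.1 - 0.4 = 12.7

-15.1000 + 12.7000i


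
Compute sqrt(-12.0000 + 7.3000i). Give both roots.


|z| = sqrt(144+53.29) = 14.0460
sqrt((|z|+a)/2) = sqrt((14.0460+(-12))/2) = sqrt(1.0230) = 1.0114
sqrt((|z|-a)/2) = sqrt((14.0460-(-12))/2) = sqrt(13.0230) = 3.6087

±(1.0114 + 3.6087i) i.e. 1.0114 + 3.6087i and -1.0114 - 3.6087i


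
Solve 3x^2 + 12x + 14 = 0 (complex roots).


disc = 12^2 - 4*3*14 = 144 - 168 = -24
sqrt(|disc|) = sqrt(24) = 4.8990
Real part = -12/(2*3) = -2.0000
Imag part = 4.8990/(2*3) = 0.8165

-2.0000 ± 0.8165i


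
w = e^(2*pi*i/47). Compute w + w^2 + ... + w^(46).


With w = e^(2*pi*i/47), all 47 of the 47th roots of unity w^0 = 1, w, ..., w^(46) sum to 0: 1 + w + ... + w^(46) = (1 - w^47)/(1 - w) = 0 since w^47 = 1, w ≠ 1.
Removing the root 1: w + w^2 + ... + w^(46) = 0 - 1 = -1

Sum = -1


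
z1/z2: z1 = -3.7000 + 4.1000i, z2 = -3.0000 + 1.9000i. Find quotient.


Conjugate of z2 = -3.0000 - 1.9000i
Numerator: (-3.7000 + 4.1000i)(-3.0000 - 1.9000i) = 18.8900 - 5.2700i
Denominator: (-3)^2 + 1.9^2 = 12.61
Result = (18.8900 - 5.2700i)/12.61

1.4980 - 0.4179i


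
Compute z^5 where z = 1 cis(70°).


r^5 = 1^5 = 1
n*theta = 5*70° = 350° = 350° (mod 360)
a = 1*cos(350°) = 0.9848
b = 1*sin(350°) = -0.1736

1 cis(350°) = 0.9848 - 0.1736i


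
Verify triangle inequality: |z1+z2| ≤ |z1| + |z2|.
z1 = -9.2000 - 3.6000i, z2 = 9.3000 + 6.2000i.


|z1| = sqrt((-9.2)^2 + (-3.6)^2) = sqrt(97.6) = 9.8793
|z2| = sqrt(9.3^2 + 6.2^2) = sqrt(124.93) = 11.1772
z1+z2 = 0.1000 + 2.6000i
|z1+z2| = sqrt(6.77) = 2.6019
|z1|+|z2| = 9.8793 + 11.1772 = 21.0565

|z1+z2| = 2.6019 ≤ |z1|+|z2| = 21.0565 (verified)


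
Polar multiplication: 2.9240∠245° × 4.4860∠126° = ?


r = 2.9240 * 4.4860 = 13.1171
theta = 245° + 126° = 371° = 11° (mod 360)

13.1171 cis(11°)


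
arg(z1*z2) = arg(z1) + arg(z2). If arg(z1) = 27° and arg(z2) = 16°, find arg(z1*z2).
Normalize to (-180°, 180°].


arg(z1*z2) = 27° + 16° = 43°
Normalized to (-180°, 180°]: 43°

43°


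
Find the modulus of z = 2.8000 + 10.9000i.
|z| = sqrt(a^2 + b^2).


|z| = sqrt(2.8^2 + 10.9^2) = sqrt(7.84 + 118.81) = sqrt(126.65) = 11.2539

|z| = 11.2539


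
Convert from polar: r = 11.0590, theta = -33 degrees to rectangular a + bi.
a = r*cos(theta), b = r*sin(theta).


a = 11.0590*cos(-33°) = 11.0590*0.83867 = 9.2749
b = 11.0590*sin(-33°) = 11.0590*(-0.54464) = -6.0232

9.2749 - 6.0232i


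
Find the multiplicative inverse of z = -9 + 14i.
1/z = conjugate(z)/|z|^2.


|z|^2 = 81+196 = 277
1/z = (-9 - 14i)/277

1/z = -0.0325 - 0.0505i


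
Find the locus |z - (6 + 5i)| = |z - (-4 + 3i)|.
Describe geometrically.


Equal distances means the locus is the perpendicular bisector of z1 and z2.
Midpoint = ((6+(-4))/2, (5+3)/2) = (1.0000, 4.0000)

Perpendicular bisector through (1.0000, 4.0000)


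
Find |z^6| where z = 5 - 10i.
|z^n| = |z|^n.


|z| = sqrt(25+100) = sqrt(125) = 11.1803
|z^6| = |z|^6 = (sqrt(125))^6 = 125^3 = 1953125

|z^6| = 1953125


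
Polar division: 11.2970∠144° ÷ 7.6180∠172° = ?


r = 11.2970 / 7.6180 = 1.4829
theta = 144° - 172° = -28° = 332° (mod 360)

1.4829 cis(332°)


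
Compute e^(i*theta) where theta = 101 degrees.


cos(101°) = -0.1908
sin(101°) = 0.9816

e^(i*101°) = -0.1908 + 0.9816i


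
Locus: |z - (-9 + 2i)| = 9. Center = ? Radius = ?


|z - z0| = r is a circle with center z0 and radius r.
Center = (-9, 2), radius = 9

Circle with center (-9, 2) and radius 9


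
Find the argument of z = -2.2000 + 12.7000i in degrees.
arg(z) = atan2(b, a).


Re = -2.2, Im = 12.7
arg = atan2(12.7, -2.2) = 99.8277 degrees

arg(z) = 99.8277 degrees


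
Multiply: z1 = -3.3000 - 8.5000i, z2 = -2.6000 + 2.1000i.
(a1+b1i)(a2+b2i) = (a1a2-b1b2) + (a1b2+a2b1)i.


Real = -3.3*(-2.6) - (-8.5)*2.1 = 8.58 - (-17.85) = 26.43
Imag = -3.3*2.1 - (2.6)*(-8.5) = -6.93 + 22.1 = 15.17

26.4300 + 15.1700i


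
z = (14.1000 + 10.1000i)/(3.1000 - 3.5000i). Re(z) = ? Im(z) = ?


Multiply by conjugate: (14.1000 + 10.1000i)(3.1000 + 3.5000i) / (3.1^2 + (-3.5)^2)
Numerator real = 14.1*3.1 + 10.1*(-3.5) = 8.36
Numerator imag = 10.1*3.1 - 14.1*(-3.5) = 80.66
Denominator = 21.86
Re(z) = 8.36/21.86 = 0.3824
Im(z) = 80.66/21.86 = 3.6898

Re(z) = 0.3824, Im(z) = 3.6898


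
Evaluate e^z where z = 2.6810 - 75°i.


e^2.6810 = 14.5997
cos(-75°) = 0.25882
sin(-75°) = -0.965926
Real = 14.5997*0.25882 = 3.7787
Imag = 14.5997*(-0.965926) = -14.1022

3.7787 - 14.1022i


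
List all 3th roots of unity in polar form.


The 3th roots of unity are cis(360k/3°) for k=0..2
Angle step = 360/3 = 120°
Primitive root: cis(120°)
Primitive root = -0.5000 + 0.8660i

3 roots at angles: 0°, 120°, 240°


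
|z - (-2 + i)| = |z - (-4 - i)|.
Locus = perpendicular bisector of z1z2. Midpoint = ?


Equal distances means the locus is the perpendicular bisector of z1 and z2.
Midpoint = ((-2+(-4))/2, (1+(-1))/2) = (-3.0000, 0)

Perpendicular bisector through (-3.0000, 0)


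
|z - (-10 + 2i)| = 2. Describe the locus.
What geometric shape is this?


|z - z0| = r is a circle with center z0 and radius r.
Center = (-10, 2), radius = 2

Circle with center (-10, 2) and radius 2


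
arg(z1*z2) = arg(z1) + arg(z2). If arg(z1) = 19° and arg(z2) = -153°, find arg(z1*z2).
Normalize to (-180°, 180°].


arg(z1*z2) = 19° - 153° = -134°
Normalized to (-180°, 180°]: -134°

-134°


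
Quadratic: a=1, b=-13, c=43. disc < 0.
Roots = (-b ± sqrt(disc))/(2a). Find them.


disc = (-13)^2 - 4*1*43 = 169 - 172 = -3
sqrt(|disc|) = sqrt(3) = 1.7321
Real part = 13/(2*1) = 6.5000
Imag part = 1.7321/(2*1) = 0.8660

6.5000 ± 0.8660i


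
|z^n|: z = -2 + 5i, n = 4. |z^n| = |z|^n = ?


|z| = sqrt(4+25) = sqrt(29) = 5.3852
|z^4| = |z|^4 = (sqrt(29))^4 = 29^2 = 841

|z^4| = 841


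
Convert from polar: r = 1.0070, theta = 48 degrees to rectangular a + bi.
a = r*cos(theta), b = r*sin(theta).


a = 1.0070*cos(48°) = 1.0070*0.6691 = 0.6738
b = 1.0070*sin(48°) = 1.0070*0.7431 = 0.7483

0.6738 + 0.7483i


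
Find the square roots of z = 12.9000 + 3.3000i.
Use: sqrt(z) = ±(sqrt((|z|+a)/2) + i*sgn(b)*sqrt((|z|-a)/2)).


|z| = sqrt(166.41+10.89) = 13.3154
sqrt((|z|+a)/2) = sqrt((13.3154+12.9)/2) = sqrt(13.1077) = 3.6205
sqrt((|z|-a)/2) = sqrt((13.3154-12.9)/2) = sqrt(0.2077) = 0.4557

±(3.6205 + 0.4557i) i.e. 3.6205 + 0.4557i and -3.6205 - 0.4557i


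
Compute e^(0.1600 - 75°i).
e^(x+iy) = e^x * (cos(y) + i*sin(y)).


e^0.1600 = 1.1735
cos(-75°) = 0.2588
sin(-75°) = -0.9659
Real = 1.1735*0.2588 = 0.3037
Imag = 1.1735*(-0.9659) = -1.1335

0.3037 - 1.1335i


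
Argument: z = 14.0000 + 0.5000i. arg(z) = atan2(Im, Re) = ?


Re = 14, Im = 0.5
arg = atan2(0.5, 14) = 2.0454 degrees

arg(z) = 2.0454 degrees


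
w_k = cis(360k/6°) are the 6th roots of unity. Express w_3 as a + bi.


Angle = 360*3/6 = 180°
a = cos(180°) = -1.0000
b = sin(180°) = 0

-1.0000 + 0i


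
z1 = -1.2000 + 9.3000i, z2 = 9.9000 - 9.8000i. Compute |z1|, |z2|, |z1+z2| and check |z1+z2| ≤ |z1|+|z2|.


|z1| = sqrt((-1.2)^2 + 9.3^2) = sqrt(87.93) = 9.3771
|z2| = sqrt(9.9^2 + (-9.8)^2) = sqrt(194.05) = 13.9302
z1+z2 = 8.7000 - 0.5000i
|z1+z2| = sqrt(75.94) = 8.7144
|z1|+|z2| = 9.3771 + 13.9302 = 23.3073

|z1+z2| = 8.7144 ≤ |z1|+|z2| = 23.3073 (verified)


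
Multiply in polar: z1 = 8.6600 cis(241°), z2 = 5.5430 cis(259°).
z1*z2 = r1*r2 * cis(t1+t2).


r = 8.6600 * 5.5430 = 48.0024
theta = 241° + 259° = 500° = 140° (mod 360)

48.0024 cis(140°)


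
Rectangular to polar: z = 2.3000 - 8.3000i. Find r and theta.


r = sqrt(5.29+68.89) = sqrt(74.18) = 8.6128
theta = atan2(-8.3, 2.3) = -74.5115 degrees

r = 8.6128, theta = -74.5115 degrees


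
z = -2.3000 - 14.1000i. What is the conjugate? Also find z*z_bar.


z_bar = -2.3000 + 14.1000i
z*z_bar = (-2.3)^2 + (-14.1)^2 = 5.29 + 198.81 = 204.1

z_bar = -2.3000 + 14.1000i, z*z_bar = 204.1


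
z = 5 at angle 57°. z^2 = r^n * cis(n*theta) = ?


r^2 = 5^2 = 25
n*theta = 2*57° = 114° = 114° (mod 360)
a = 25*cos(114°) = -10.1684
b = 25*sin(114°) = 22.8386

25 cis(114°) = -10.1684 + 22.8386i


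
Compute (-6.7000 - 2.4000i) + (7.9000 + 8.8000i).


Real: -6.7 + 7.9 = 1.2
Imag: -2.4 + 8.8 = 6.4

1.2000 + 6.4000i


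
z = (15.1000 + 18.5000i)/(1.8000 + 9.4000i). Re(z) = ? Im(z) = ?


Multiply by conjugate: (15.1000 + 18.5000i)(1.8000 - 9.4000i) / (1.8^2 + 9.4^2)
Numerator real = 15.1*1.8 + 18.5*9.4 = 201.08
Numerator imag = 18.5*1.8 - 15.1*9.4 = -108.64
Denominator = 91.6
Re(z) = 201.08/91.6 = 2.1952
Im(z) = -108.64/91.6 = -1.1860

Re(z) = 2.1952, Im(z) = -1.1860


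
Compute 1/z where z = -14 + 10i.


|z|^2 = 196+100 = 296
1/z = (-14 - 10i)/296

1/z = -0.0473 - 0.0338i


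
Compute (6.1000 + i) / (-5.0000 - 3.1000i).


Conjugate of z2 = -5.0000 + 3.1000i
Numerator: (6.1000 + i)(-5.0000 + 3.1000i) = -33.6000 + 13.9100i
Denominator: (-5)^2 + (-3.1)^2 = 34.61
Result = (-33.6000 + 13.9100i)/34.61

-0.9708 + 0.4019i


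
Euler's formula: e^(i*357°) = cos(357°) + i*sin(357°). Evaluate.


cos(357°) = 0.9986
sin(357°) = -0.0523

e^(i*357°) = 0.9986 - 0.0523i


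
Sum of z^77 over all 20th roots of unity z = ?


The roots are w_k = w^k with w = e^(2*pi*i/20), and (w^k)^77 = (w^77)^k.
So S = 1 + u + u^2 + ... + u^(19) with u = w^77.
77 = 3*20 + 17, so 77 is not a multiple of 20: u = (w^20)^3 * w^17 = w^17 ≠ 1 (w is a primitive 20th root), while u^20 = (w^20)^77 = 1.
Geometric series: S = (1 - u^20)/(1 - u) = (1 - 1)/(1 - u) = 0

S = 0


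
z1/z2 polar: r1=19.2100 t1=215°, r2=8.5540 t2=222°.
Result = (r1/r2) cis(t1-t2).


r = 19.2100 / 8.5540 = 2.2457
theta = 215° - 222° = -7° = 353° (mod 360)

2.2457 cis(353°)


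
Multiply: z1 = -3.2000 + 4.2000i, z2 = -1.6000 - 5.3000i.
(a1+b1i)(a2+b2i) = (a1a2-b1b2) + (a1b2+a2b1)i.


Real = -3.2*(-1.6) - 4.2*(-5.3) = 5.12 - (-22.26) = 27.38
Imag = -3.2*(-5.3) - (1.6)*4.2 = 16.96 - (6.72) = 10.24

27.3800 + 10.2400i


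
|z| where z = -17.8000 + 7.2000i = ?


|z| = sqrt((-17.8)^2 + 7.2^2) = sqrt(316.84 + 51.84) = sqrt(368.68) = 19.2010

|z| = 19.2010


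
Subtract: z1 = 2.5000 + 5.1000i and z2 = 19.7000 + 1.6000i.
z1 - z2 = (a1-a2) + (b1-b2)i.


Real: 2.5 - 19.7 = -17.2
Imag: 5.1 - 1.6 = 3.5

-17.2000 + 3.5000i


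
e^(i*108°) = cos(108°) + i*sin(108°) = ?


cos(108°) = -0.3090
sin(108°) = 0.9511

e^(i*108°) = -0.3090 + 0.9511i


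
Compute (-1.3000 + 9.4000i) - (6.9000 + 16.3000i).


Real: -1.3 - 6.9 = -8.2
Imag: 9.4 - 16.3 = -6.9

-8.2000 - 6.9000i


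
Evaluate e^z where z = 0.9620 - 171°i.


e^0.9620 = 2.6169
cos(-171°) = -0.9877
sin(-171°) = -0.15643
Real = 2.6169*(-0.9877) = -2.5847
Imag = 2.6169*(-0.15643) = -0.4094

-2.5847 - 0.4094i


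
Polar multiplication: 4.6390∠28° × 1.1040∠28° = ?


r = 4.6390 * 1.1040 = 5.1215
theta = 28° + 28° = 56° = 56° (mod 360)

5.1215 cis(56°)


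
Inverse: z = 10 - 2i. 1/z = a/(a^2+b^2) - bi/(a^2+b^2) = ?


|z|^2 = 100+4 = 104
1/z = (10 + 2i)/104

1/z = 0.0962 + 0.0192i


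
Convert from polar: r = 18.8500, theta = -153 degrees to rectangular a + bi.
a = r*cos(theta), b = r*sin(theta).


a = 18.8500*cos(-153°) = 18.8500*(-0.89101) = -16.7955
b = 18.8500*sin(-153°) = 18.8500*(-0.45399) = -8.5577

-16.7955 - 8.5577i


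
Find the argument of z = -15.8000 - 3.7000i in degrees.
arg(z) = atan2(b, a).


Re = -15.8, Im = -3.7
arg = atan2(-3.7, -15.8) = -166.8201 degrees

arg(z) = -166.8201 degrees


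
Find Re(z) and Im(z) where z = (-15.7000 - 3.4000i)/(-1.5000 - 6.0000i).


Multiply by conjugate: (-15.7000 - 3.4000i)(-1.5000 + 6.0000i) / ((-1.5)^2 + (-6)^2)
Numerator real = -15.7*(-1.5) - (3.4)*(-6) = 43.95
Numerator imag = -3.4*(-1.5) - (-15.7)*(-6) = -89.1
Denominator = 38.25
Re(z) = 43.95/38.25 = 1.1490
Im(z) = -89.1/38.25 = -2.3294

Re(z) = 1.1490, Im(z) = -2.3294


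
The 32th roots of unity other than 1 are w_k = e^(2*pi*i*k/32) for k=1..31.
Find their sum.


With w = e^(2*pi*i/32), all 32 of the 32th roots of unity w^0 = 1, w, ..., w^(31) sum to 0: 1 + w + ... + w^(31) = (1 - w^32)/(1 - w) = 0 since w^32 = 1, w ≠ 1.
Removing the root 1: w + w^2 + ... + w^(31) = 0 - 1 = -1

Sum = -1


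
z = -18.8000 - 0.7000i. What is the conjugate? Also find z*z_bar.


z_bar = -18.8000 + 0.7000i
z*z_bar = (-18.8)^2 + (-0.7)^2 = 353.44 + 0.49 = 353.93

z_bar = -18.8000 + 0.7000i, z*z_bar = 353.93


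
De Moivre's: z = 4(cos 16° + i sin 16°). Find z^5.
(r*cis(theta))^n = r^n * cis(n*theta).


r^5 = 4^5 = 1024
n*theta = 5*16° = 80° = 80° (mod 360)
a = 1024*cos(80°) = 177.8157
b = 1024*sin(80°) = 1008.4431

1024 cis(80°) = 177.8157 + 1008.4431i


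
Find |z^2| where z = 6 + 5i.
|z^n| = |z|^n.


|z| = sqrt(36+25) = sqrt(61) = 7.8102
|z^2| = |z|^2 = (sqrt(61))^2 = 61

|z^2| = 61


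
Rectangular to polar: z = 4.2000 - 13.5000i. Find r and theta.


r = sqrt(17.64+182.25) = sqrt(199.89) = 14.1382
theta = atan2(-13.5, 4.2) = -72.7185 degrees

r = 14.1382, theta = -72.7185 degrees


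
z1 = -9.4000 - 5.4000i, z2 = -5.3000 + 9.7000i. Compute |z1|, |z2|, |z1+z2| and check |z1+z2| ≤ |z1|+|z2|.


|z1| = sqrt((-9.4)^2 + (-5.4)^2) = sqrt(117.52) = 10.8407
|z2| = sqrt((-5.3)^2 + 9.7^2) = sqrt(122.18) = 11.0535
z1+z2 = -14.7000 + 4.3000i
|z1+z2| = sqrt(234.58) = 15.3160
|z1|+|z2| = 10.8407 + 11.0535 = 21.8942

|z1+z2| = 15.3160 ≤ |z1|+|z2| = 21.8942 (verified)


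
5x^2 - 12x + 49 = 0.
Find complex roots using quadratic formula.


disc = (-12)^2 - 4*5*49 = 144 - 980 = -836
sqrt(|disc|) = sqrt(836) = 28.9137
Real part = 12/(2*5) = 1.2000
Imag part = 28.9137/(2*5) = 2.8914

1.2000 ± 2.8914i


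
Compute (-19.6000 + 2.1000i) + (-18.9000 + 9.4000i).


Real: -19.6 - 18.9 = -38.5
Imag: 2.1 + 9.4 = 11.5

-38.5000 + 11.5000i


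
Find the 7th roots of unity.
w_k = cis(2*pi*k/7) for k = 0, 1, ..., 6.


The 7th roots of unity are cis(360k/7°) for k=0..6
Angle step = 360/7 = 51.4286°
Primitive root: cis(51.4286°)
Primitive root = 0.6235 + 0.7818i

7 roots at angles: 0°, 51.4286°, 102.8571°, 154.2857°, 205.7143°, 257.1429°, 308.5714°


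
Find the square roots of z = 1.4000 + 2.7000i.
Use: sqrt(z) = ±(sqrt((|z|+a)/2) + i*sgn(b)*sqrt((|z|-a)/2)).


|z| = sqrt(1.96+7.29) = 3.0414
sqrt((|z|+a)/2) = sqrt((3.0414+1.4)/2) = sqrt(2.2207) = 1.4902
sqrt((|z|-a)/2) = sqrt((3.0414-1.4)/2) = sqrt(0.8207) = 0.9059

±(1.4902 + 0.9059i) i.e. 1.4902 + 0.9059i and -1.4902 - 0.9059i


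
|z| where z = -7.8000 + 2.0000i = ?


|z| = sqrt((-7.8)^2 + 2^2) = sqrt(60.84 + 4) = sqrt(64.84) = 8.0523

|z| = 8.0523


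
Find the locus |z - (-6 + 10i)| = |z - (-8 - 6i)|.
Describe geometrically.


Equal distances means the locus is the perpendicular bisector of z1 and z2.
Midpoint = ((-6+(-8))/2, (10+(-6))/2) = (-7.0000, 2.0000)

Perpendicular bisector through (-7.0000, 2.0000)


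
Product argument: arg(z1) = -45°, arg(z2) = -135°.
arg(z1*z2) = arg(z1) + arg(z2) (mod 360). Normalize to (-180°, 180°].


arg(z1*z2) = -45° - 135° = -180°
Normalized to (-180°, 180°]: 180°

180°


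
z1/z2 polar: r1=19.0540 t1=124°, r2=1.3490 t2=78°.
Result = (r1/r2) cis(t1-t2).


r = 19.0540 / 1.3490 = 14.1245
theta = 124° - 78° = 46° = 46° (mod 360)

14.1245 cis(46°)


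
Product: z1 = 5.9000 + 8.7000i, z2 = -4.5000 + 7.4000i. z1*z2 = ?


Real = 5.9*(-4.5) - 8.7*7.4 = -26.55 - 64.38 = -90.93
Imag = 5.9*7.4 - (4.5)*8.7 = 43.66 - (39.15) = 4.51

-90.9300 + 4.5100i


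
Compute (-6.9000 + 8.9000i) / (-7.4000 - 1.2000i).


Conjugate of z2 = -7.4000 + 1.2000i
Numerator: (-6.9000 + 8.9000i)(-7.4000 + 1.2000i) = 40.3800 - 74.1400i
Denominator: (-7.4)^2 + (-1.2)^2 = 56.2
Result = (40.3800 - 74.1400i)/56.2

0.7185 - 1.3192i


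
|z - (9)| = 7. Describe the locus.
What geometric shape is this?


|z - z0| = r is a circle with center z0 and radius r.
Center = (9, 0), radius = 7

Circle with center (9, 0) and radius 7


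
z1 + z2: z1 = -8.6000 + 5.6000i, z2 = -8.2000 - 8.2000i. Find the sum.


Real: -8.6 - 8.2 = -16.8
Imag: 5.6 - 8.2 = -2.6

-16.8000 - 2.6000i


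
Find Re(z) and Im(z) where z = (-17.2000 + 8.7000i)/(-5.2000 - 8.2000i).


Multiply by conjugate: (-17.2000 + 8.7000i)(-5.2000 + 8.2000i) / ((-5.2)^2 + (-8.2)^2)
Numerator real = -17.2*(-5.2) + 8.7*(-8.2) = 18.1
Numerator imag = 8.7*(-5.2) - (-17.2)*(-8.2) = -186.28
Denominator = 94.28
Re(z) = 18.1/94.28 = 0.1920
Im(z) = -186.28/94.28 = -1.9758

Re(z) = 0.1920, Im(z) = -1.9758


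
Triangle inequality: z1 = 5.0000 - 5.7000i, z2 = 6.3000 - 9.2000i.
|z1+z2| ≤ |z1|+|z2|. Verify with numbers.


|z1| = sqrt(5^2 + (-5.7)^2) = sqrt(57.49) = 7.5822
|z2| = sqrt(6.3^2 + (-9.2)^2) = sqrt(124.33) = 11.1503
z1+z2 = 11.3000 - 14.9000i
|z1+z2| = sqrt(349.7) = 18.7003
|z1|+|z2| = 7.5822 + 11.1503 = 18.7325

|z1+z2| = 18.7003 ≤ |z1|+|z2| = 18.7325 (verified)


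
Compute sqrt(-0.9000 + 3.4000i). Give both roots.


|z| = sqrt(0.81+11.56) = 3.5171
sqrt((|z|+a)/2) = sqrt((3.5171+(-0.9))/2) = sqrt(1.3086) = 1.1439
sqrt((|z|-a)/2) = sqrt((3.5171-(-0.9))/2) = sqrt(2.2086) = 1.4861

±(1.1439 + 1.4861i) i.e. 1.1439 + 1.4861i and -1.1439 - 1.4861i


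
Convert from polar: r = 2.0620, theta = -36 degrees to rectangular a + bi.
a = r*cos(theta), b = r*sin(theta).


a = 2.0620*cos(-36°) = 2.0620*0.809 = 1.6682
b = 2.0620*sin(-36°) = 2.0620*(-0.5878) = -1.2120

1.6682 - 1.2120i


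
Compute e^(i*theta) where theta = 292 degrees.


cos(292°) = 0.3746
sin(292°) = -0.9272

e^(i*292°) = 0.3746 - 0.9272i


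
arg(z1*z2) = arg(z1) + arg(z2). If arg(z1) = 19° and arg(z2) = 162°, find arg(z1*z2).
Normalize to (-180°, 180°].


arg(z1*z2) = 19° + 162° = 181°
Normalized to (-180°, 180°]: -179°

-179°


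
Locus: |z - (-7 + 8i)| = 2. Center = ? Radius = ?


|z - z0| = r is a circle with center z0 and radius r.
Center = (-7, 8), radius = 2

Circle with center (-7, 8) and radius 2


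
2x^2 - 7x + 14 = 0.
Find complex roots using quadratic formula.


disc = (-7)^2 - 4*2*14 = 49 - 112 = -63
sqrt(|disc|) = sqrt(63) = 7.9373
Real part = 7/(2*2) = 1.7500
Imag part = 7.9373/(2*2) = 1.9843

1.7500 ± 1.9843i


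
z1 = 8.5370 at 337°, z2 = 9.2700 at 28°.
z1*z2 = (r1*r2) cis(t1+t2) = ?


r = 8.5370 * 9.2700 = 79.1380
theta = 337° + 28° = 365° = 5° (mod 360)

79.1380 cis(5°)


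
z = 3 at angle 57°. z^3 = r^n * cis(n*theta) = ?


r^3 = 3^3 = 27
n*theta = 3*57° = 171° = 171° (mod 360)
a = 27*cos(171°) = -26.6676
b = 27*sin(171°) = 4.2237

27 cis(171°) = -26.6676 + 4.2237i


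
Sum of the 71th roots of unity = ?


The sum of all 71th roots of unity is 0.
Geometric series: (1 - w^71)/(1 - w) = (1-1)/(1-w) = 0 since w^71 = 1, w ≠ 1.
Alternatively: coefficient of z^70 in z^71 - 1 is 0.

0


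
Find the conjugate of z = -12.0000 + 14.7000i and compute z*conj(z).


z_bar = -12.0000 - 14.7000i
z*z_bar = (-12)^2 + 14.7^2 = 144 + 216.09 = 360.09

z_bar = -12.0000 - 14.7000i, z*z_bar = 360.09


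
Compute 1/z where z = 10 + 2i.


|z|^2 = 100+4 = 104
1/z = (10 - 2i)/104

1/z = 0.0962 - 0.0192i


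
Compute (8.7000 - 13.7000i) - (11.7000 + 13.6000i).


Real: 8.7 - 11.7 = -3
Imag: -13.7 - 13.6 = -27.3

-3.0000 - 27.3000i


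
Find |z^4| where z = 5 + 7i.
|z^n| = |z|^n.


|z| = sqrt(25+49) = sqrt(74) = 8.6023
|z^4| = |z|^4 = (sqrt(74))^4 = 74^2 = 5476

|z^4| = 5476


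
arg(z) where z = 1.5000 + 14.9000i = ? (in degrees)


Re = 1.5, Im = 14.9
arg = atan2(14.9, 1.5) = 84.2513 degrees

arg(z) = 84.2513 degrees


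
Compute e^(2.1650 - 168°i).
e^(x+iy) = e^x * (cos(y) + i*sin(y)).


e^2.1650 = 8.7146
cos(-168°) = -0.97815
sin(-168°) = -0.20791
Real = 8.7146*(-0.97815) = -8.5242
Imag = 8.7146*(-0.20791) = -1.8119

-8.5242 - 1.8119i


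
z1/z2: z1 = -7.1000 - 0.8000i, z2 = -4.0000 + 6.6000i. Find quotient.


Conjugate of z2 = -4.0000 - 6.6000i
Numerator: (-7.1000 - 0.8000i)(-4.0000 - 6.6000i) = 23.1200 + 50.0600i
Denominator: (-4)^2 + 6.6^2 = 59.56
Result = (23.1200 + 50.0600i)/59.56

0.3882 + 0.8405i


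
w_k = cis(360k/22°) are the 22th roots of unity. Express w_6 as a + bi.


Angle = 360*6/22 = 98.1818°
a = cos(98.1818°) = -0.1423
b = sin(98.1818°) = 0.9898

-0.1423 + 0.9898i


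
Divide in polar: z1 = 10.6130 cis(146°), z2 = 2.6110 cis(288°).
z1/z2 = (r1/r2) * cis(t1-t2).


r = 10.6130 / 2.6110 = 4.0647
theta = 146° - 288° = -142° = 218° (mod 360)

4.0647 cis(218°)


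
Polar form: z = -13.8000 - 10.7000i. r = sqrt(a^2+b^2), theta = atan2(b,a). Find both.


r = sqrt(190.44+114.49) = sqrt(304.93) = 17.4622
theta = atan2(-10.7, -13.8) = -142.2113 degrees

r = 17.4622, theta = -142.2113 degrees


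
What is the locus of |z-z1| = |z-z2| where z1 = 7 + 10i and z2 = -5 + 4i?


Equal distances means the locus is the perpendicular bisector of z1 and z2.
Midpoint = ((7+(-5))/2, (10+4)/2) = (1.0000, 7.0000)

Perpendicular bisector through (1.0000, 7.0000)


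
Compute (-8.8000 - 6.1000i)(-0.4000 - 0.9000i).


Real = -8.8*(-0.4) - (-6.1)*(-0.9) = 3.52 - 5.49 = -1.97
Imag = -8.8*(-0.9) - (0.4)*(-6.1) = 7.92 + 2.44 = 10.36

-1.9700 + 10.3600i


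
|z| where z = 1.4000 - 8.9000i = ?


|z| = sqrt(1.4^2 + (-8.9)^2) = sqrt(1.96 + 79.21) = sqrt(81.17) = 9.0094

|z| = 9.0094


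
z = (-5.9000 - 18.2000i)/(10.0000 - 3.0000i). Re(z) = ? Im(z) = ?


Multiply by conjugate: (-5.9000 - 18.2000i)(10.0000 + 3.0000i) / (10^2 + (-3)^2)
Numerator real = -5.9*10 - (18.2)*(-3) = -4.4
Numerator imag = -18.2*10 - (-5.9)*(-3) = -199.7
Denominator = 109
Re(z) = -4.4/109 = -0.0404
Im(z) = -199.7/109 = -1.8321

Re(z) = -0.0404, Im(z) = -1.8321


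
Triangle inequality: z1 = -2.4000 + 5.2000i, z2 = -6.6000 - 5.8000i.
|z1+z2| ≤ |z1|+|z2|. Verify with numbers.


|z1| = sqrt((-2.4)^2 + 5.2^2) = sqrt(32.8) = 5.7271
|z2| = sqrt((-6.6)^2 + (-5.8)^2) = sqrt(77.2) = 8.7864
z1+z2 = -9.0000 - 0.6000i
|z1+z2| = sqrt(81.36) = 9.0200
|z1|+|z2| = 5.7271 + 8.7864 = 14.5135

|z1+z2| = 9.0200 ≤ |z1|+|z2| = 14.5135 (verified)


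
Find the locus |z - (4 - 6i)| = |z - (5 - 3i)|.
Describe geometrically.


Equal distances means the locus is the perpendicular bisector of z1 and z2.
Midpoint = ((4+5)/2, (-6+(-3))/2) = (4.5000, -4.5000)

Perpendicular bisector through (4.5000, -4.5000)


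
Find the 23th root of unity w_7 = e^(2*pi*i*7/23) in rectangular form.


Angle = 360*7/23 = 109.5652°
a = cos(109.5652°) = -0.3349
b = sin(109.5652°) = 0.9423

-0.3349 + 0.9423i


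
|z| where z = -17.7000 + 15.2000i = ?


|z| = sqrt((-17.7)^2 + 15.2^2) = sqrt(313.29 + 231.04) = sqrt(544.33) = 23.3309

|z| = 23.3309


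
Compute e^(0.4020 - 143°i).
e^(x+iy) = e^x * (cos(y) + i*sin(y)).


e^0.4020 = 1.4948
cos(-143°) = -0.79864
sin(-143°) = -0.6018
Real = 1.4948*(-0.79864) = -1.1938
Imag = 1.4948*(-0.6018) = -0.8996

-1.1938 - 0.8996i


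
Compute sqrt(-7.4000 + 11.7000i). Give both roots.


|z| = sqrt(54.76+136.89) = 13.8438
sqrt((|z|+a)/2) = sqrt((13.8438+(-7.4))/2) = sqrt(3.2219) = 1.7950
sqrt((|z|-a)/2) = sqrt((13.8438-(-7.4))/2) = sqrt(10.6219) = 3.2591

±(1.7950 + 3.2591i) i.e. 1.7950 + 3.2591i and -1.7950 - 3.2591i
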